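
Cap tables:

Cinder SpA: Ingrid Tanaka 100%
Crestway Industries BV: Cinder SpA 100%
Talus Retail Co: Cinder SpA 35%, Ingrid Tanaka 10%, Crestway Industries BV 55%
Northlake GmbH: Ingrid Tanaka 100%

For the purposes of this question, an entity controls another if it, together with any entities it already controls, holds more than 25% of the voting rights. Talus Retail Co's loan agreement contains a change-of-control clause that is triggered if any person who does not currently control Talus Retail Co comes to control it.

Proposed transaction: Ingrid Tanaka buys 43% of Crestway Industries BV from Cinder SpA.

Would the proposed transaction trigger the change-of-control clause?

The purchase adds only to Ingrid's holdings (Cinder's stake shrinks), so Ingrid is the only person who could newly come to control Talus.
Ingrid holds 100% of Cinder, so Ingrid controls Cinder.
Cinder holds 100% of Crestway, so Ingrid controls Crestway.
Cinder and Ingrid and Crestway together hold 35% + 10% + 55% = 100% of Talus, so Ingrid controls Talus.
So Ingrid already controls Talus before the transaction.
After the purchase, Ingrid holds 43% of Crestway directly, and Cinder's stake falls to 57%.
Ingrid controlled Talus already, so this is not a new person acquiring control; every other person's position is unchanged or reduced.
No new person acquires control, so the clause is not triggered.

No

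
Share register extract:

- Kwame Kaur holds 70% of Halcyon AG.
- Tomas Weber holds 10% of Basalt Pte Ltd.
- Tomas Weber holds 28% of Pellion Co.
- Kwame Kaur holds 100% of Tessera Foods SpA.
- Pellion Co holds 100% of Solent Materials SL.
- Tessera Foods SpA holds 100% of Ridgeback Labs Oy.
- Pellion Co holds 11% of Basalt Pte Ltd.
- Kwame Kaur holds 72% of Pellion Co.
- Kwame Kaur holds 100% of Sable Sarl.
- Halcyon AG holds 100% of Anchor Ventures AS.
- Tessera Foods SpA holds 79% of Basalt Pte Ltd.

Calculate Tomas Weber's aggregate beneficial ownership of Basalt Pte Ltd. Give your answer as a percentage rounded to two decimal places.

Tomas reaches Basalt along 2 paths.
Via Pellion: 28% × 11% = 3.08%.
Direct stake: 10% = 10%.
Total: 3.08% + 10% = 13.08%.

13.08%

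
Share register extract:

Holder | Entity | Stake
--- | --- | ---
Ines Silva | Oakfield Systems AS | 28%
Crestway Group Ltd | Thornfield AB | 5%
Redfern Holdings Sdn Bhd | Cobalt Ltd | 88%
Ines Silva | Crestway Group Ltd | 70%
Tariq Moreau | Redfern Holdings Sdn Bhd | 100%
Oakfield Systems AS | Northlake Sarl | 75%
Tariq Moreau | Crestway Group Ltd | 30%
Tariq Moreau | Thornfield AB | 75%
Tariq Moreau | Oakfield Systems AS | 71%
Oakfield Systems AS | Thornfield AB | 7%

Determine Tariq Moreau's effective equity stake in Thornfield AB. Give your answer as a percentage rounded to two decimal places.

Tariq reaches Thornfield along 3 paths.
Via Crestway: 30% × 5% = 1.5%.
Direct stake: 75% = 75%.
Via Oakfield: 71% × 7% = 4.97%.
Total: 1.5% + 75% + 4.97% = 81.47%.

81.47%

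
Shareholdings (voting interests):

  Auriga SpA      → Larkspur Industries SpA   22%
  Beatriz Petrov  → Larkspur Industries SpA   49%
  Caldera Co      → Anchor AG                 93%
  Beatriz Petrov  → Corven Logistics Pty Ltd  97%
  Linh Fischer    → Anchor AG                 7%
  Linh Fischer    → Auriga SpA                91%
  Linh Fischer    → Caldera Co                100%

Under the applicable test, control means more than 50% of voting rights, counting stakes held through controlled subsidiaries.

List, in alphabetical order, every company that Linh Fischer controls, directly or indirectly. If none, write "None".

Anchor AG, Auriga SpA, Caldera Co

Linh holds 100% of Caldera, so Linh controls Caldera.
Linh and Caldera together hold 7% + 93% = 100% of Anchor, so Linh controls Anchor.
Linh holds 91% of Auriga, so Linh controls Auriga.
No other company's threshold is met.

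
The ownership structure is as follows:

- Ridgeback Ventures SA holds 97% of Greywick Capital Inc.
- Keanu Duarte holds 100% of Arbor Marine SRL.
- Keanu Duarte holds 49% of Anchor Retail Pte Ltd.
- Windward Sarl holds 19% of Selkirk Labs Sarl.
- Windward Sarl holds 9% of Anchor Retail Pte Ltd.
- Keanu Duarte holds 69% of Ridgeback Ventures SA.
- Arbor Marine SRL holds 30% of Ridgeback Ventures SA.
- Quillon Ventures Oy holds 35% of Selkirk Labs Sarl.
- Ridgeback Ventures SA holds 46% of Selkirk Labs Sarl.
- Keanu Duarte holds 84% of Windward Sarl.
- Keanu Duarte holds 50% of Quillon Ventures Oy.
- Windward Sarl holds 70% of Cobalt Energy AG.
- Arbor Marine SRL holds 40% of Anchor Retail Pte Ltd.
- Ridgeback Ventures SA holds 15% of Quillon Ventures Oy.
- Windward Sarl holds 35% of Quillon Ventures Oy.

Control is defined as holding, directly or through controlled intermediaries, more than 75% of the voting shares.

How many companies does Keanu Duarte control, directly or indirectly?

Keanu holds 84% of Windward, so Keanu controls Windward.
Keanu holds 100% of Arbor, so Keanu controls Arbor.
Arbor and Keanu and Windward together hold 40% + 49% + 9% = 98% of Anchor, so Keanu controls Anchor.
Arbor and Keanu together hold 30% + 69% = 99% of Ridgeback, so Keanu controls Ridgeback.
Windward and Ridgeback and Keanu together hold 35% + 15% + 50% = 100% of Quillon, so Keanu controls Quillon.
Windward and Ridgeback and Quillon together hold 19% + 46% + 35% = 100% of Selkirk, so Keanu controls Selkirk.
Ridgeback holds 97% of Greywick, so Keanu controls Greywick.
No other company's threshold is met.
Keanu controls 7 companies.

7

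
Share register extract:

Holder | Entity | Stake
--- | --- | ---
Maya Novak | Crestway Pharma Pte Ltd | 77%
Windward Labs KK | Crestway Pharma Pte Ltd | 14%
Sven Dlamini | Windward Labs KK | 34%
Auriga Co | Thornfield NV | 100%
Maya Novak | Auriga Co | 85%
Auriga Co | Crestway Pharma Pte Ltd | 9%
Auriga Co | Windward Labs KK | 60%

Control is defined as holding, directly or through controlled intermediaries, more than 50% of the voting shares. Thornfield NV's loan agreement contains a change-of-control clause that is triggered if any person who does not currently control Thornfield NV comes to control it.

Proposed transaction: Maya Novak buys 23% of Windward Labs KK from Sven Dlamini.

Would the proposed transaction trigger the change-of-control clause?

No

The purchase adds only to Maya's holdings (Sven's stake shrinks), so Maya is the only person who could newly come to control Thornfield.
Maya holds 85% of Auriga, so Maya controls Auriga.
Auriga holds 100% of Thornfield, so Maya controls Thornfield.
So Maya already controls Thornfield before the transaction.
After the purchase, Maya holds 23% of Windward directly, and Sven's stake falls to 11%.
Maya controlled Thornfield already, so this is not a new person acquiring control; every other person's position is unchanged or reduced.
No new person acquires control, so the clause is not triggered.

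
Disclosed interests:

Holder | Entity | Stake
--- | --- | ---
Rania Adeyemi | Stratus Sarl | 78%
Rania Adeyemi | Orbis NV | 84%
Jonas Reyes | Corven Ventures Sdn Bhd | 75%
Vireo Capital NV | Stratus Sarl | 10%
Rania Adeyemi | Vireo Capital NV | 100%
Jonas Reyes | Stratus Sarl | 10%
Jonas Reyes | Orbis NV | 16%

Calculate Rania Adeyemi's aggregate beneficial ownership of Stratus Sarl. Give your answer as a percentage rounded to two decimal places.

88.00%

Rania reaches Stratus along 2 paths.
Direct stake: 78% = 78%.
Via Vireo: 100% × 10% = 10%.
Total: 78% + 10% = 88%.
Rounded: 88.00%.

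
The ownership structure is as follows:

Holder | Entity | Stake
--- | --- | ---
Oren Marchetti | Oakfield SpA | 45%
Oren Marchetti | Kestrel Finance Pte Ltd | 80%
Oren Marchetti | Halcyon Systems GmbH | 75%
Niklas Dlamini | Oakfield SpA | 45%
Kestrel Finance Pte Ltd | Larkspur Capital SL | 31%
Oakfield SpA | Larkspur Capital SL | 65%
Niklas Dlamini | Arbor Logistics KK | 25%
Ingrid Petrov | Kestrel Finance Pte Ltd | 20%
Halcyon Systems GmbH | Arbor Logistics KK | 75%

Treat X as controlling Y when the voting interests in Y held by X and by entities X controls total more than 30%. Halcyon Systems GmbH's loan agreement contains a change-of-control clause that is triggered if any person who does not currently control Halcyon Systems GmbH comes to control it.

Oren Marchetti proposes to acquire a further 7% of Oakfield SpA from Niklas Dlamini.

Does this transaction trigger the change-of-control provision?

No

The purchase adds only to Oren's holdings (Niklas's stake shrinks), so Oren is the only person who could newly come to control Halcyon.
Oren holds 75% of Halcyon, so Oren controls Halcyon.
So Oren already controls Halcyon before the transaction.
After the purchase, Oren's direct stake in Oakfield rises to 45% + 7% = 52%, and Niklas's stake falls to 38%.
Oren controlled Halcyon already, so this is not a new person acquiring control; every other person's position is unchanged or reduced.
No new person acquires control, so the clause is not triggered.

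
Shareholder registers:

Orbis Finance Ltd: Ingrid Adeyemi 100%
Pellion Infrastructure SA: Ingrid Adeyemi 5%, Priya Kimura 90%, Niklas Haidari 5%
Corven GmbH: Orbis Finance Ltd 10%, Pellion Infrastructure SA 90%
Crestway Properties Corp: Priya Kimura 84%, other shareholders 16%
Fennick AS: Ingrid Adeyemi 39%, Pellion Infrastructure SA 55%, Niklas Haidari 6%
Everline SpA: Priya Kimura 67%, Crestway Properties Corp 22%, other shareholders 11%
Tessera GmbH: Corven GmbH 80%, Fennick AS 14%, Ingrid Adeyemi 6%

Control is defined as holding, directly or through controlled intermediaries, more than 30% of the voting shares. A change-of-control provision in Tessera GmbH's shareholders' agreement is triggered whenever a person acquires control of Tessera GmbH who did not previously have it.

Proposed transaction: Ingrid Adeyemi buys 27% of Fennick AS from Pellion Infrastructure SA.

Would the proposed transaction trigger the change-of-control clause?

No

The purchase adds only to Ingrid's holdings (Pellion's stake shrinks), so Ingrid is the only person who could newly come to control Tessera.
Ingrid holds 100% of Orbis, so Ingrid controls Orbis.
Ingrid holds 39% of Fennick, so Ingrid controls Fennick.
In Tessera, Ingrid's side holds only 14% + 6% = 20%, not > 30%.
So before the transaction, Ingrid does not control Tessera.
After the purchase, Ingrid's direct stake in Fennick rises to 39% + 27% = 66%, and Pellion's stake falls to 28%.
Ingrid holds 66% of Fennick, so Ingrid controls Fennick.
After the transaction, Ingrid's side holds 14% + 6% = 20% of Tessera, not > 30%, so Ingrid still does not control Tessera.
No new person acquires control, so the clause is not triggered.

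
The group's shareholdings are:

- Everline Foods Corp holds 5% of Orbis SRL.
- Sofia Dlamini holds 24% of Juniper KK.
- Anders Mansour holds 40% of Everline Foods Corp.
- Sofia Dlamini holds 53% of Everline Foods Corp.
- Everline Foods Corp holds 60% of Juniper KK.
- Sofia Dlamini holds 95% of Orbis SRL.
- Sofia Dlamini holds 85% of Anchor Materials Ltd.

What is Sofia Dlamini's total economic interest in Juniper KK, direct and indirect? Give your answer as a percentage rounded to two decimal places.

55.80%

Sofia reaches Juniper along 2 paths.
Via Everline: 53% × 60% = 31.8%.
Direct stake: 24% = 24%.
Total: 31.8% + 24% = 55.8%.
Rounded: 55.80%.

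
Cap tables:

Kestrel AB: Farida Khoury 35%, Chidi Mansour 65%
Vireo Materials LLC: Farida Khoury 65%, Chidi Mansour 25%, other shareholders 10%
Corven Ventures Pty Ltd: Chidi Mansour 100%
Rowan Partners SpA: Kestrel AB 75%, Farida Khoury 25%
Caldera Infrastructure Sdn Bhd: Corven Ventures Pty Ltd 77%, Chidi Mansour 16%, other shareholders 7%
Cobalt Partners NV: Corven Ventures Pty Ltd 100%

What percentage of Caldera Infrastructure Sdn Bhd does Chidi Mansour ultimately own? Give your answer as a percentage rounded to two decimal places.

93.00%

Chidi reaches Caldera along 2 paths.
Via Corven: 100% × 77% = 77%.
Direct stake: 16% = 16%.
Total: 77% + 16% = 93%.
Rounded: 93.00%.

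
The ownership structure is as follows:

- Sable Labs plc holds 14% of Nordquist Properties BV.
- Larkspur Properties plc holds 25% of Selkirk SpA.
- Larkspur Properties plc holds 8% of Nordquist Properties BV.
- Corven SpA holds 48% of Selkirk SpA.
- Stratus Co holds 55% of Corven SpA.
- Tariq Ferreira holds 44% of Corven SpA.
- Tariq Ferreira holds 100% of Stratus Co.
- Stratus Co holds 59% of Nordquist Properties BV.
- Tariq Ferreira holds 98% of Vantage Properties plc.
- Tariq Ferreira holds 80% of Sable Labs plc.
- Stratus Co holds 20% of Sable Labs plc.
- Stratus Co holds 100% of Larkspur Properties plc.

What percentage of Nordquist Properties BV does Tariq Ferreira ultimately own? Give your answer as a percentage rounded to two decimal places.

Tariq reaches Nordquist along 4 paths.
Via Stratus: 100% × 59% = 59%.
Via Stratus → Larkspur: 100% × 100% × 8% = 8%.
Via Stratus → Sable: 100% × 20% × 14% = 2.8%.
Via Sable: 80% × 14% = 11.2%.
Total: 59% + 8% + 2.8% + 11.2% = 81%.
Rounded: 81.00%.

81.00%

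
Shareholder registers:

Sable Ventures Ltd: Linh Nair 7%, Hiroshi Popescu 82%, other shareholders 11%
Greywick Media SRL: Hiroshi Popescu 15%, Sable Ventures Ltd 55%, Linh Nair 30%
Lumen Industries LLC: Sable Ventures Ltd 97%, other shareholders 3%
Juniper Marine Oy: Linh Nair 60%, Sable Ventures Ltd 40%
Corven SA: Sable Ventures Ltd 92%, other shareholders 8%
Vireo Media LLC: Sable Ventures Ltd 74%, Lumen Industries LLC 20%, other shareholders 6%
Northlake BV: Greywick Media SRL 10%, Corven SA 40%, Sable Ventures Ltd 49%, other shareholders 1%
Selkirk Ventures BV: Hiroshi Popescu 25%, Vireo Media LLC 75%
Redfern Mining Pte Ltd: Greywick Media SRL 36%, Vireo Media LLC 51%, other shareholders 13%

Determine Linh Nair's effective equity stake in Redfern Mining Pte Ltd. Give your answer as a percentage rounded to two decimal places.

Linh reaches Redfern along 4 paths.
Via Sable → Greywick: 7% × 55% × 36% = 1.386%.
Via Greywick: 30% × 36% = 10.8%.
Via Sable → Vireo: 7% × 74% × 51% = 2.6418%.
Via Sable → Lumen → Vireo: 7% × 97% × 20% × 51% = 0.69258%.
Total: 1.386% + 10.8% + 2.6418% + 0.69258% = 15.52038%.
Rounded: 15.52%.

15.52%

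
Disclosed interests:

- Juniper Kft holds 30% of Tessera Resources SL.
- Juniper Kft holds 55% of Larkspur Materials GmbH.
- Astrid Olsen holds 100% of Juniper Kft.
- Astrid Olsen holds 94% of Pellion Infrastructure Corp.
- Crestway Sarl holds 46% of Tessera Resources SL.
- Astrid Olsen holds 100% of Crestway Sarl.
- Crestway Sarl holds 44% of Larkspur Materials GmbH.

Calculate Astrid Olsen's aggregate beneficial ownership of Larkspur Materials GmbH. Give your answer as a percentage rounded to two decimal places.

Astrid reaches Larkspur along 2 paths.
Via Juniper: 100% × 55% = 55%.
Via Crestway: 100% × 44% = 44%.
Total: 55% + 44% = 99%.
Rounded: 99.00%.

99.00%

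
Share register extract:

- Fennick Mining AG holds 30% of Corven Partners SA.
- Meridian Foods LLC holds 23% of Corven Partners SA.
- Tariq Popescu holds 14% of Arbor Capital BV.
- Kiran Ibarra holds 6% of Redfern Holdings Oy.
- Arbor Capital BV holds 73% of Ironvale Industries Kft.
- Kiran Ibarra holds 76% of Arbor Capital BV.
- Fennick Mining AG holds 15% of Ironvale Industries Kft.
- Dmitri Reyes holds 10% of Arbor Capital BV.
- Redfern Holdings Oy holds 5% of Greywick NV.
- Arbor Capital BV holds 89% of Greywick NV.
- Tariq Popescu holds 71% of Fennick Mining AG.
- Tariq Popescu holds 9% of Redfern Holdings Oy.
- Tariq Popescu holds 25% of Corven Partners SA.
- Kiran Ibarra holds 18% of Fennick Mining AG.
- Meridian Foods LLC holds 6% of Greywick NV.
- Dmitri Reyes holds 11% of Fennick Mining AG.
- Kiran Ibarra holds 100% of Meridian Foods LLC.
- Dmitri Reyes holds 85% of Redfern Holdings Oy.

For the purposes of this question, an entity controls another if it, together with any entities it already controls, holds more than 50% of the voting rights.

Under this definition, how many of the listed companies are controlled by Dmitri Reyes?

1

Dmitri holds 85% of Redfern, so Dmitri controls Redfern.
No other company's threshold is met.
Dmitri controls 1 company.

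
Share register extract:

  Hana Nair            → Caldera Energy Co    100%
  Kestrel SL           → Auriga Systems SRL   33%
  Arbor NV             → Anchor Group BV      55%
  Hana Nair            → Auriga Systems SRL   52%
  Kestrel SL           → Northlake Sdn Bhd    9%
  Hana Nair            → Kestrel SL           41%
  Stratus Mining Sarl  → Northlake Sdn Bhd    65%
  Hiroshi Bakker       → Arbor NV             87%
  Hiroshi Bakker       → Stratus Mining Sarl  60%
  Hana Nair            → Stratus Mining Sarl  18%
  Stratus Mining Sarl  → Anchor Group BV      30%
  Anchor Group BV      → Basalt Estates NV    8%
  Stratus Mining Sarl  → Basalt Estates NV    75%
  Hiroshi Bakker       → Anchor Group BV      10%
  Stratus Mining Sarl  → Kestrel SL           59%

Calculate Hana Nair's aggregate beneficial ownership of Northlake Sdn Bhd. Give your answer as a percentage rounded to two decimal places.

Hana reaches Northlake along 3 paths.
Via Kestrel: 41% × 9% = 3.69%.
Via Stratus → Kestrel: 18% × 59% × 9% = 0.9558%.
Via Stratus: 18% × 65% = 11.7%.
Total: 3.69% + 0.9558% + 11.7% = 16.3458%.
Rounded: 16.35%.

16.35%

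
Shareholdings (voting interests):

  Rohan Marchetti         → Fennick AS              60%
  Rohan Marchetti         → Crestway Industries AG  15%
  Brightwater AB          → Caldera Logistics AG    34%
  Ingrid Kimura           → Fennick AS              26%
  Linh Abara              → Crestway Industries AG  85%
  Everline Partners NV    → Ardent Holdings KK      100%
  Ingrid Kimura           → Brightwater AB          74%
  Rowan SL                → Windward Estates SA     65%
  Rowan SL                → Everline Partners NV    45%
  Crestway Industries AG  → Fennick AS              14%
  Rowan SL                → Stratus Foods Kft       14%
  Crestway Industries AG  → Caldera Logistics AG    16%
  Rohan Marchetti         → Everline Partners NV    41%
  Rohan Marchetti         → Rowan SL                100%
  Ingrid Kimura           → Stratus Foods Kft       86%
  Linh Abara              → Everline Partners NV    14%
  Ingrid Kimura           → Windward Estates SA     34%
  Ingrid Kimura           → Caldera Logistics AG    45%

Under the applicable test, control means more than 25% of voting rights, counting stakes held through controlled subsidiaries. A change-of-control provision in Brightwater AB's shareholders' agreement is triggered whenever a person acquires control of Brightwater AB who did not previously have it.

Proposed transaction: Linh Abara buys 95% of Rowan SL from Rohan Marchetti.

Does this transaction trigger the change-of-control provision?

The purchase adds only to Linh's holdings (Rohan's stake shrinks), so Linh is the only person who could newly come to control Brightwater.
Linh holds 85% of Crestway, so Linh controls Crestway.
Neither Linh nor any entity Linh controls holds any voting interest in Brightwater.
So before the transaction, Linh does not control Brightwater.
After the purchase, Linh holds 95% of Rowan directly, and Rohan's stake falls to 5%.
Linh holds 95% of Rowan, so Linh controls Rowan.
Rowan and Linh together hold 45% + 14% = 59% of Everline, so Linh controls Everline.
Rowan holds 65% of Windward, so Linh controls Windward.
Everline holds 100% of Ardent, so Linh controls Ardent.
After the transaction, neither Linh nor any entity Linh controls holds a voting interest in Brightwater, so Linh still does not control it.
No new person acquires control, so the clause is not triggered.

No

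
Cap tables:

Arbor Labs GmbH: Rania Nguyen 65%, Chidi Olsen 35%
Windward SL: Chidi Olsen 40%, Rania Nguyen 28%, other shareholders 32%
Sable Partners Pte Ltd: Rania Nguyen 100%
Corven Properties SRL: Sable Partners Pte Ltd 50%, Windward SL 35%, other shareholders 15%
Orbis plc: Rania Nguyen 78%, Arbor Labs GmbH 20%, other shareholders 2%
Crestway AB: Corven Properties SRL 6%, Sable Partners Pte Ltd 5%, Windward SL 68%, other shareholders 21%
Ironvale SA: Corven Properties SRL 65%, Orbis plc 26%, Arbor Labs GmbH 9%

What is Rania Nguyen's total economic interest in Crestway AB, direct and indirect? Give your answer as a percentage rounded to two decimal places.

27.63%

Rania reaches Crestway along 4 paths.
Via Sable → Corven: 100% × 50% × 6% = 3%.
Via Windward → Corven: 28% × 35% × 6% = 0.588%.
Via Sable: 100% × 5% = 5%.
Via Windward: 28% × 68% = 19.04%.
Total: 3% + 0.588% + 5% + 19.04% = 27.628%.
Rounded: 27.63%.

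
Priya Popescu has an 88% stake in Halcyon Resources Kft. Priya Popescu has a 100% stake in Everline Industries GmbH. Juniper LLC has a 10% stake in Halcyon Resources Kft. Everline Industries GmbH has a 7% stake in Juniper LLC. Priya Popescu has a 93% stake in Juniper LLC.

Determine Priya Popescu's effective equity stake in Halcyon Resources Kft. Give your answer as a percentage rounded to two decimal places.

98.00%

Priya reaches Halcyon along 3 paths.
Via Everline → Juniper: 100% × 7% × 10% = 0.7%.
Via Juniper: 93% × 10% = 9.3%.
Direct stake: 88% = 88%.
Total: 0.7% + 9.3% + 88% = 98%.
Rounded: 98.00%.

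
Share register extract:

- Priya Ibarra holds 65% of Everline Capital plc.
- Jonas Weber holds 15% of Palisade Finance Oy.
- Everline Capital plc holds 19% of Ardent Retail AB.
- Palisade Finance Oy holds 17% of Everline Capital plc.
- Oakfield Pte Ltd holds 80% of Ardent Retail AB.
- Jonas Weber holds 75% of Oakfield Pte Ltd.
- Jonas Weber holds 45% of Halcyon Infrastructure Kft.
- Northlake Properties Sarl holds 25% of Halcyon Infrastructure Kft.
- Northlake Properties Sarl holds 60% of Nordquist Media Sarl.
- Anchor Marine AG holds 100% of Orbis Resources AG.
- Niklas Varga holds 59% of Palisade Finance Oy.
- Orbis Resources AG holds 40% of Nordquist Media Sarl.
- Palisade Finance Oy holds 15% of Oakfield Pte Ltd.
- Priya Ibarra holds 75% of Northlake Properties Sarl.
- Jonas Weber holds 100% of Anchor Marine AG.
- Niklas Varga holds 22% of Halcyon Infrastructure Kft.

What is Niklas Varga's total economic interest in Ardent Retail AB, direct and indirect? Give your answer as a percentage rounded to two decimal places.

Niklas reaches Ardent along 2 paths.
Via Palisade → Oakfield: 59% × 15% × 80% = 7.08%.
Via Palisade → Everline: 59% × 17% × 19% = 1.9057%.
Total: 7.08% + 1.9057% = 8.9857%.
Rounded: 8.99%.

8.99%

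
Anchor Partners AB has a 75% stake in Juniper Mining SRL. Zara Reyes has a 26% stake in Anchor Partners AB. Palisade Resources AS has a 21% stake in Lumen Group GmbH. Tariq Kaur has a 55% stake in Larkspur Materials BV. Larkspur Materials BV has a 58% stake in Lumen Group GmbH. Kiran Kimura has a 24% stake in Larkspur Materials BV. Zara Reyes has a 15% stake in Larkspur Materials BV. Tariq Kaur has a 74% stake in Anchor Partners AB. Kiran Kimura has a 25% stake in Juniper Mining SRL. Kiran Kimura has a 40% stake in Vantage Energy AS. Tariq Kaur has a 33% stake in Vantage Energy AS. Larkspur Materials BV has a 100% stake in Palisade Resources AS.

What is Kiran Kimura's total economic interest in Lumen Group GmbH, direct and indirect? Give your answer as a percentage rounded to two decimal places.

Kiran reaches Lumen along 2 paths.
Via Larkspur → Palisade: 24% × 100% × 21% = 5.04%.
Via Larkspur: 24% × 58% = 13.92%.
Total: 5.04% + 13.92% = 18.96%.

18.96%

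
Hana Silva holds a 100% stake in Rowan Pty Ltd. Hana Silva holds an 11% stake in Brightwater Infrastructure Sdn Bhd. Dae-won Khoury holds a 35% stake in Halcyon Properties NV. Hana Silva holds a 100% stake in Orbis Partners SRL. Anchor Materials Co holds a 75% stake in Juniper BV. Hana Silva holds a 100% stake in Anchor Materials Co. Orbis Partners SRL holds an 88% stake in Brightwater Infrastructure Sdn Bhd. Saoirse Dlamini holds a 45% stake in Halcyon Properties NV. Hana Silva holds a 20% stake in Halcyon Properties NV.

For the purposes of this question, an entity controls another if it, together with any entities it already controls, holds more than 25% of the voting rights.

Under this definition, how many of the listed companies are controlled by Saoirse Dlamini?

Saoirse holds 45% of Halcyon, so Saoirse controls Halcyon.
No other company's threshold is met.
Saoirse controls 1 company.

1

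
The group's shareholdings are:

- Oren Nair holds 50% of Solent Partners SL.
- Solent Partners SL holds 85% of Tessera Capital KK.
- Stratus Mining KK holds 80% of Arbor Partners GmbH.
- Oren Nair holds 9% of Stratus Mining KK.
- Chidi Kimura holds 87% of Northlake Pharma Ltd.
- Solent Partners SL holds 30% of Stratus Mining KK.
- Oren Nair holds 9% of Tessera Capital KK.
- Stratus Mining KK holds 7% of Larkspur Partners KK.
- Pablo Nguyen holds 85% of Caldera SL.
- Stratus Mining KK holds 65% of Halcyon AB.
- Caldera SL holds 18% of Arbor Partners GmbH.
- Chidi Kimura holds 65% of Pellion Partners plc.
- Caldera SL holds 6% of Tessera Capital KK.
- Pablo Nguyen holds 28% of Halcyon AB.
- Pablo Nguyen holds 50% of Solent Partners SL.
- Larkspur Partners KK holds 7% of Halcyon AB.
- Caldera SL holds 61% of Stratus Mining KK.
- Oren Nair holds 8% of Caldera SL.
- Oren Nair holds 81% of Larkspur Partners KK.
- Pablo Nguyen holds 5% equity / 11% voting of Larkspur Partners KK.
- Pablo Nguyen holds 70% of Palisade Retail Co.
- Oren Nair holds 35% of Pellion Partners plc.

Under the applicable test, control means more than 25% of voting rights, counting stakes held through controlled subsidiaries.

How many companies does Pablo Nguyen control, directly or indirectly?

Pablo holds 85% of Caldera, so Pablo controls Caldera.
Pablo holds 50% of Solent, so Pablo controls Solent.
Caldera and Solent together hold 61% + 30% = 91% of Stratus, so Pablo controls Stratus.
Solent and Caldera together hold 85% + 6% = 91% of Tessera, so Pablo controls Tessera.
Pablo holds 70% of Palisade, so Pablo controls Palisade.
Stratus and Caldera together hold 80% + 18% = 98% of Arbor, so Pablo controls Arbor.
Stratus and Pablo together hold 65% + 28% = 93% of Halcyon, so Pablo controls Halcyon.
No other company's threshold is met.
Pablo controls 7 companies.

7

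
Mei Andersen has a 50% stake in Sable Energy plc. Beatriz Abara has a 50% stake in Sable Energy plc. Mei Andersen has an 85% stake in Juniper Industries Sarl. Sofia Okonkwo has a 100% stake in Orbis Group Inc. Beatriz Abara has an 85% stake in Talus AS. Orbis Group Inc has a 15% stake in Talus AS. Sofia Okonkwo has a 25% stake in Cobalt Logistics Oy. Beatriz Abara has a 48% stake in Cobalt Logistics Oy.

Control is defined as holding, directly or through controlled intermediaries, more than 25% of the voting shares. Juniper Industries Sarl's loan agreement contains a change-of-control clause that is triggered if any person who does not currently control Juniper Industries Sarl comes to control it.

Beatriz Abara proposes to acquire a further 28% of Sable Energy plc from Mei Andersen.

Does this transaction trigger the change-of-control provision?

The purchase adds only to Beatriz's holdings (Mei's stake shrinks), so Beatriz is the only person who could newly come to control Juniper.
Beatriz holds 48% of Cobalt, so Beatriz controls Cobalt.
Beatriz holds 85% of Talus, so Beatriz controls Talus.
Beatriz holds 50% of Sable, so Beatriz controls Sable.
Neither Beatriz nor any entity Beatriz controls holds any voting interest in Juniper.
So before the transaction, Beatriz does not control Juniper.
After the purchase, Beatriz's direct stake in Sable rises to 50% + 28% = 78%, and Mei's stake falls to 22%.
Beatriz holds 78% of Sable, so Beatriz controls Sable.
After the transaction, neither Beatriz nor any entity Beatriz controls holds a voting interest in Juniper, so Beatriz still does not control it.
No new person acquires control, so the clause is not triggered.

No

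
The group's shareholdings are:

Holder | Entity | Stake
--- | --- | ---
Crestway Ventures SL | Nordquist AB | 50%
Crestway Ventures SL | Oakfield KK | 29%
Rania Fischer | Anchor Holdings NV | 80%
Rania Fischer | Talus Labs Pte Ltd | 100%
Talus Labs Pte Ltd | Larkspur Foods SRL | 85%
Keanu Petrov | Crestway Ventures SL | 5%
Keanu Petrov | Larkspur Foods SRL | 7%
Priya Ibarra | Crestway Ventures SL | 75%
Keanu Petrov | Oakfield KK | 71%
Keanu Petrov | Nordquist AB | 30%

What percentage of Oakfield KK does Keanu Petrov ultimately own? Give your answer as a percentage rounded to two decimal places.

Keanu reaches Oakfield along 2 paths.
Direct stake: 71% = 71%.
Via Crestway: 5% × 29% = 1.45%.
Total: 71% + 1.45% = 72.45%.

72.45%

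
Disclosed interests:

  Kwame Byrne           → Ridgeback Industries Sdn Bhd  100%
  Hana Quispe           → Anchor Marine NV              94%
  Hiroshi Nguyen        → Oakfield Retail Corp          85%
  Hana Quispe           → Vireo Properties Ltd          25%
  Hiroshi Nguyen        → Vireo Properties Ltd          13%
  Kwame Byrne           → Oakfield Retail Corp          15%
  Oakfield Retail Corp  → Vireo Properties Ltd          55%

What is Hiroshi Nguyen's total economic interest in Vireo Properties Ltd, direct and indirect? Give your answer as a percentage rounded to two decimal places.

59.75%

Hiroshi reaches Vireo along 2 paths.
Via Oakfield: 85% × 55% = 46.75%.
Direct stake: 13% = 13%.
Total: 46.75% + 13% = 59.75%.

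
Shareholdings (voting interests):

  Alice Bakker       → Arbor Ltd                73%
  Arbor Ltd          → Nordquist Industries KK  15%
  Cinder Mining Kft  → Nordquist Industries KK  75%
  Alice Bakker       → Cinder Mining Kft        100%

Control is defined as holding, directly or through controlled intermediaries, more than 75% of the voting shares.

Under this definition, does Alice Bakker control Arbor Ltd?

No

Alice holds 100% of Cinder, so Alice controls Cinder.
In Arbor, Alice's side holds only 73%, not > 75%.
So Alice does not control Arbor.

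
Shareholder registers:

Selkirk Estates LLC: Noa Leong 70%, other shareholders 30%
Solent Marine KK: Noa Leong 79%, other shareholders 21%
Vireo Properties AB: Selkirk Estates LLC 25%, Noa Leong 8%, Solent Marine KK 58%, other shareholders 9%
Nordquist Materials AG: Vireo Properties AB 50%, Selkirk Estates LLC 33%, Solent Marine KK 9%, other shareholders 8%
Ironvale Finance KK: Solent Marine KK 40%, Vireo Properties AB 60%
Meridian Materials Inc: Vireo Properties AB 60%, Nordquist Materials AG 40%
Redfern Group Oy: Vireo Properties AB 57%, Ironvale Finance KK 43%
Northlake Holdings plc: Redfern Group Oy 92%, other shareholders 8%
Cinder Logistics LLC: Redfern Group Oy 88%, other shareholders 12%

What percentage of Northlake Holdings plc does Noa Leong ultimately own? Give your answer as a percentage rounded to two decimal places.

66.83%

Noa reaches Northlake along 7 paths.
Via Selkirk → Vireo → Redfern: 70% × 25% × 57% × 92% = 9.177%.
Via Vireo → Redfern: 8% × 57% × 92% = 4.1952%.
Via Solent → Vireo → Redfern: 79% × 58% × 57% × 92% = 24.028008%.
Via Solent → Ironvale → Redfern: 79% × 40% × 43% × 92% = 12.50096%.
Via Selkirk → Vireo → Ironvale → Redfern: 70% × 25% × 60% × 43% × 92% = 4.1538%.
Via Vireo → Ironvale → Redfern: 8% × 60% × 43% × 92% = 1.89888%.
Via Solent → Vireo → Ironvale → Redfern: 79% × 58% × 60% × 43% × 92% = 10.8758352%.
Total: 9.177% + 4.1952% + 24.028008% + 12.50096% + 4.1538% + 1.89888% + 10.8758352% = 66.8296832%.
Rounded: 66.83%.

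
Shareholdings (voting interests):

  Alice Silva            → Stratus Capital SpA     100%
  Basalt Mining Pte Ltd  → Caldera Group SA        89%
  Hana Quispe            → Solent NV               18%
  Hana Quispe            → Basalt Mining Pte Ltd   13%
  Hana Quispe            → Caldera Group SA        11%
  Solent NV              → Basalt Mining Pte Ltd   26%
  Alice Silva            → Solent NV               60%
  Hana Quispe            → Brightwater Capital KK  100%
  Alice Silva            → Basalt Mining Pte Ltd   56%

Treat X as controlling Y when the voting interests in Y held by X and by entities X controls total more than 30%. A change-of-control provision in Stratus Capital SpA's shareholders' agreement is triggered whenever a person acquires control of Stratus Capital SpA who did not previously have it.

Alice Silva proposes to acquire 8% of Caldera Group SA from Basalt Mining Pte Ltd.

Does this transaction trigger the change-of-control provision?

The purchase adds only to Alice's holdings (Basalt's stake shrinks), so Alice is the only person who could newly come to control Stratus.
Alice holds 100% of Stratus, so Alice controls Stratus.
So Alice already controls Stratus before the transaction.
After the purchase, Alice holds 8% of Caldera directly, and Basalt's stake falls to 81%.
Alice controlled Stratus already, so this is not a new person acquiring control; every other person's position is unchanged or reduced.
No new person acquires control, so the clause is not triggered.

No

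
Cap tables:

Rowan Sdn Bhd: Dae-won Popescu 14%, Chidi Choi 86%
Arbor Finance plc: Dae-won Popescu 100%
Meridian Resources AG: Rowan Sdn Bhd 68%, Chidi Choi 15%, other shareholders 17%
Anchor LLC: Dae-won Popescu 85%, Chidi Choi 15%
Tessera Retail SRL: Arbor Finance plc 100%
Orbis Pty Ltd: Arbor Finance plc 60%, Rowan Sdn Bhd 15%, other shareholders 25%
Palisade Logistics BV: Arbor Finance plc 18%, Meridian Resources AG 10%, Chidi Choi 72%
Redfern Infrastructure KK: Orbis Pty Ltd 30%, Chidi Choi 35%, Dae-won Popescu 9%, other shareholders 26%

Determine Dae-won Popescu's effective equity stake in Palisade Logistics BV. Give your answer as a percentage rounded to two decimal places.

18.95%

Dae-won reaches Palisade along 2 paths.
Via Arbor: 100% × 18% = 18%.
Via Rowan → Meridian: 14% × 68% × 10% = 0.952%.
Total: 18% + 0.952% = 18.952%.
Rounded: 18.95%.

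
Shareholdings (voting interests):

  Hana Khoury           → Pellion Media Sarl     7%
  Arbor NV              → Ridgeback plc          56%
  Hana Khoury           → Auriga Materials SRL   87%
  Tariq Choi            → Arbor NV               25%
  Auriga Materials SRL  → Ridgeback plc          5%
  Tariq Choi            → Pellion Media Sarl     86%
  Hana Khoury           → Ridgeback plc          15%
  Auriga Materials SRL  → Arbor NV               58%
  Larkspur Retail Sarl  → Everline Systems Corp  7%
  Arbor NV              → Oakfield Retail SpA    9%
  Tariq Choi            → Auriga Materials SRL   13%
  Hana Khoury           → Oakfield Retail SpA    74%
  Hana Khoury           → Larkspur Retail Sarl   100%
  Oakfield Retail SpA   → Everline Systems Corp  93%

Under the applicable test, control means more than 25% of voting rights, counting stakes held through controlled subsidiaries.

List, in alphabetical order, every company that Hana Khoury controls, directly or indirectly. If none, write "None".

Hana holds 87% of Auriga, so Hana controls Auriga.
Hana holds 100% of Larkspur, so Hana controls Larkspur.
Auriga holds 58% of Arbor, so Hana controls Arbor.
Arbor and Hana together hold 9% + 74% = 83% of Oakfield, so Hana controls Oakfield.
Oakfield and Larkspur together hold 93% + 7% = 100% of Everline, so Hana controls Everline.
Hana and Arbor and Auriga together hold 15% + 56% + 5% = 76% of Ridgeback, so Hana controls Ridgeback.
No other company's threshold is met.

Arbor NV, Auriga Materials SRL, Everline Systems Corp, Larkspur Retail Sarl, Oakfield Retail SpA, Ridgeback plc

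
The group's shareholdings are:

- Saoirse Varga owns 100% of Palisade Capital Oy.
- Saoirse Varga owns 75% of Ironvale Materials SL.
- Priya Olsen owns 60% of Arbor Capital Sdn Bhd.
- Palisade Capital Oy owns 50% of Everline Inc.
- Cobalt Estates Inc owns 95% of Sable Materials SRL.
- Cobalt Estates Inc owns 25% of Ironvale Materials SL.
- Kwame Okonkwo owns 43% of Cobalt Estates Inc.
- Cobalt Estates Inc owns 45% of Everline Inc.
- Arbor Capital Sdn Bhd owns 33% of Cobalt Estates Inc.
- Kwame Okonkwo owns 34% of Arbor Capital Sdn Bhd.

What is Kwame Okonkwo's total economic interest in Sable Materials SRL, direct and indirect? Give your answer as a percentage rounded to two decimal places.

Kwame reaches Sable along 2 paths.
Via Arbor → Cobalt: 34% × 33% × 95% = 10.659%.
Via Cobalt: 43% × 95% = 40.85%.
Total: 10.659% + 40.85% = 51.509%.
Rounded: 51.51%.

51.51%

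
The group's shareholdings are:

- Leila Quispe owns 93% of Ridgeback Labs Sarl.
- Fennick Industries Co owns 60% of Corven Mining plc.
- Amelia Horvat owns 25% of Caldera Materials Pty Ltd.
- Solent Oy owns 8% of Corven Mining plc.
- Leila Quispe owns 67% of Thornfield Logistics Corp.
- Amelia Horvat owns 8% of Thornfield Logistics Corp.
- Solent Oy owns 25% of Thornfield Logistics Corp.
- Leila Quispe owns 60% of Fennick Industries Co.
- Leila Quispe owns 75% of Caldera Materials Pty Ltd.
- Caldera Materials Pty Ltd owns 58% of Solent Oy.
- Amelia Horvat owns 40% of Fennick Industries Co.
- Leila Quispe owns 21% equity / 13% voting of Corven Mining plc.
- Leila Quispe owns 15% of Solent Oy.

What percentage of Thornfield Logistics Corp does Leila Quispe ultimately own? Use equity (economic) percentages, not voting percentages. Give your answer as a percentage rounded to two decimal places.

Leila reaches Thornfield along 3 paths.
Via Solent: 15% × 25% = 3.75%.
Via Caldera → Solent: 75% × 58% × 25% = 10.875%.
Direct stake: 67% = 67%.
Total: 3.75% + 10.875% + 67% = 81.625%.
Rounded: 81.63%.

81.63%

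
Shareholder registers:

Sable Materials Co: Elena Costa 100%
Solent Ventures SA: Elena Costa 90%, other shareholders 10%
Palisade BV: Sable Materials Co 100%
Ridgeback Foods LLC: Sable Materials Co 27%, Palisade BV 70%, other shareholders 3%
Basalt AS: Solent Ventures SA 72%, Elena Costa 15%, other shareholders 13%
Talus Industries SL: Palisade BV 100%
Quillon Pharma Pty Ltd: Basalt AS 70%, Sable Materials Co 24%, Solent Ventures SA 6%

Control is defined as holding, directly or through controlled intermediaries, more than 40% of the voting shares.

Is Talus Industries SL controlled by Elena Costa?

Yes

Elena holds 100% of Sable, so Elena controls Sable.
Sable holds 100% of Palisade, so Elena controls Palisade.
Palisade holds 100% of Talus, so Elena controls Talus.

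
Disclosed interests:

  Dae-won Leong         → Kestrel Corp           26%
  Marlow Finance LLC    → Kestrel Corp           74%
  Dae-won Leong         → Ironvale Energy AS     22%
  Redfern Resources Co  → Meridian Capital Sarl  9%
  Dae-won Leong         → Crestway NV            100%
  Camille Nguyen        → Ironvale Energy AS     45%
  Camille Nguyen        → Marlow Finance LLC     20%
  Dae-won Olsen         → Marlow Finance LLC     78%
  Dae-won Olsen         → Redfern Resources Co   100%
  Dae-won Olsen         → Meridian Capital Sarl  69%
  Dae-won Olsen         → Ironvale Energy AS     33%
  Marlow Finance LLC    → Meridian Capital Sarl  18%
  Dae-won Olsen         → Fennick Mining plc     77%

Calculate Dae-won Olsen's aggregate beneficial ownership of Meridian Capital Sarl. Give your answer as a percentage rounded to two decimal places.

92.04%

Dae-won Olsen reaches Meridian along 3 paths.
Via Redfern: 100% × 9% = 9%.
Direct stake: 69% = 69%.
Via Marlow: 78% × 18% = 14.04%.
Total: 9% + 69% + 14.04% = 92.04%.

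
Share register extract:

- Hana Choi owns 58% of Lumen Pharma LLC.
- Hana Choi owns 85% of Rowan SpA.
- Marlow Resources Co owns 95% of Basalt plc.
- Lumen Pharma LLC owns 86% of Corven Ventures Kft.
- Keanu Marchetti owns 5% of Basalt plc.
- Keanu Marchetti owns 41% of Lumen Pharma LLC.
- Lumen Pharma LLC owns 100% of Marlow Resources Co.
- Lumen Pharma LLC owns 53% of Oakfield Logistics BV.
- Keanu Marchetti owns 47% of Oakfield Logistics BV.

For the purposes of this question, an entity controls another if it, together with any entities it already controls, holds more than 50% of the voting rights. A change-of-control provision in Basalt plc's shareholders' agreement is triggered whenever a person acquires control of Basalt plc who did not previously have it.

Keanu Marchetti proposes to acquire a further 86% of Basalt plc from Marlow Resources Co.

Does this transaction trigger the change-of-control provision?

The purchase adds only to Keanu's holdings (Marlow's stake shrinks), so Keanu is the only person who could newly come to control Basalt.
Keanu's largest direct stake is 47% in Oakfield, which does not meet the threshold, so Keanu controls no company.
In Basalt, Keanu's side holds only 5%, not > 50%.
So before the transaction, Keanu does not control Basalt.
After the purchase, Keanu's direct stake in Basalt rises to 5% + 86% = 91%, and Marlow's stake falls to 9%.
Keanu holds 91% of Basalt, so Keanu controls Basalt.
Keanu did not control Basalt before and does after, so the clause is triggered.

Yes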